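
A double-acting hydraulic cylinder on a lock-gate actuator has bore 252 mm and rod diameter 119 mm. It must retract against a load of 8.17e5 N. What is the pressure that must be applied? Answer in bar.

P ≈ 211 bar

Rod-side annular area A_ann = π/4 × (252² − 119²) = 38750 mm^2
Retraction: pressure acts on the annular area.
P = F / A = 8.17e5 N / A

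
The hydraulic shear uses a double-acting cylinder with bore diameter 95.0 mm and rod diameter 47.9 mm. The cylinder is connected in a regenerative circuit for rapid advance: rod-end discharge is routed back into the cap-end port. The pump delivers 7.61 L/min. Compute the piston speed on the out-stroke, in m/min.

v ≈ 4.22 m/min

In regeneration the rod-end outflow joins the pump flow into the cap end, so the net volume the pump must supply per unit advance equals the rod cross-section area.
Rod cross-section A_rod = π/4 × (47.9 mm)² = 1802 mm^2
v = Q_pump / A_rod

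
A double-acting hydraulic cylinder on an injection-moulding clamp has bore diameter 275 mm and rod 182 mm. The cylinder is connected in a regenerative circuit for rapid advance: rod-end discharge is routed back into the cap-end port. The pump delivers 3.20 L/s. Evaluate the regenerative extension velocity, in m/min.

In regeneration the rod-end outflow joins the pump flow into the cap end, so the net volume the pump must supply per unit advance equals the rod cross-section area.
Rod cross-section A_rod = π/4 × (182 mm)² = 26020 mm^2
v = Q_pump / A_rod

v ≈ 7.38 m/min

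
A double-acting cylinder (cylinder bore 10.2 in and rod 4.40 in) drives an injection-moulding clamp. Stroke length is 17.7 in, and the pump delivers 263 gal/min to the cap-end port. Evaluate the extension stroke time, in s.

t ≈ 1.43 s

Cap-side area A_cap = π/4 × (10.2 in)² = 81.71 in^2
Swept volume V = A × L; t = V / Q = A·L / Q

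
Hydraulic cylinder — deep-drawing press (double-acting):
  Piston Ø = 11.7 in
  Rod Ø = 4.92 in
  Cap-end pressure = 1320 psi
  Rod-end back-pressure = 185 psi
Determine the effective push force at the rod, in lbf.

Cap-side area A_cap = π/4 × (11.7 in)² = 107.5 in^2
Rod-side annular area A_ann = π/4 × (11.7² − 4.92²) = 88.50 in^2
Net thrust = P_cap·A_cap − P_rod·A_ann = 1.419e5 lbf − 16370 lbf

F ≈ 1.26e5 lbf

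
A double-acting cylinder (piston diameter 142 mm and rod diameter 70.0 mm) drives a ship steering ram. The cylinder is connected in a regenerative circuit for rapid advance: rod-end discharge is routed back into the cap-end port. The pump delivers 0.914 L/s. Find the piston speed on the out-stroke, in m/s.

In regeneration the rod-end outflow joins the pump flow into the cap end, so the net volume the pump must supply per unit advance equals the rod cross-section area.
Rod cross-section A_rod = π/4 × (70.0 mm)² = 3848 mm^2
v = Q_pump / A_rod

v ≈ 0.237 m/s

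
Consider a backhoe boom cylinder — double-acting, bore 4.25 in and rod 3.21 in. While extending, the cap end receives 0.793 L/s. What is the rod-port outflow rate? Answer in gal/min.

Cap-side area A_cap = π/4 × (4.25 in)² = 14.19 in^2
Rod-side annular area A_ann = π/4 × (4.25² − 3.21²) = 6.093 in^2
Piston speed v = Q_in/A_cap; rod-end outflow Q_out = v × A_ann = Q_in × A_ann/A_cap.

Q_out ≈ 5.40 gal/min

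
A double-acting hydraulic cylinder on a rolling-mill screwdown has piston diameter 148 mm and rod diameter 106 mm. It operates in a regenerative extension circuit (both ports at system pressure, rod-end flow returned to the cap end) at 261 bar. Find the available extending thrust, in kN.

F ≈ 230 kN

With equal pressure on both faces, forces on the annular region cancel; the net push is pressure × rod cross-section.
Rod cross-section A_rod = π/4 × (106 mm)² = 8825 mm^2
F = P × A_rod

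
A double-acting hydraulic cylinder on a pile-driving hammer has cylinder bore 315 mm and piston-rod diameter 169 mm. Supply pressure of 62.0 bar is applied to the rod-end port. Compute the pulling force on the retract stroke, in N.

Rod-side annular area A_ann = π/4 × (315² − 169²) = 55500 mm^2
On retraction the pressure acts on the annular area (bore minus rod).
F = P × A_ann

F ≈ 3.44e5 N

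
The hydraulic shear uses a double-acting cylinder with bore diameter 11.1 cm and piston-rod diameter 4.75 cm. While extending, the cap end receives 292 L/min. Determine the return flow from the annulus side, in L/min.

Q_out ≈ 239 L/min

Cap-side area A_cap = π/4 × (11.1 cm)² = 96.77 cm^2
Rod-side annular area A_ann = π/4 × (11.1² − 4.75²) = 79.05 cm^2
Piston speed v = Q_in/A_cap; rod-end outflow Q_out = v × A_ann = Q_in × A_ann/A_cap.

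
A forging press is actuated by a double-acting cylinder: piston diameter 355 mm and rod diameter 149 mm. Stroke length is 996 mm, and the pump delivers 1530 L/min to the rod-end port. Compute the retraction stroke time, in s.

t ≈ 3.18 s

Rod-side annular area A_ann = π/4 × (355² − 149²) = 81540 mm^2
Swept volume V = A × L; t = V / Q = A·L / Q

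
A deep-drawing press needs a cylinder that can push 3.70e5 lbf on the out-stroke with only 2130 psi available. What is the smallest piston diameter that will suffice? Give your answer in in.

Extension force acts on the full piston face: F = P × (π/4)D².
D = √(4F / (πP)) = √(4 × 3.70e5 lbf / (π × 2130 psi))

D ≈ 14.9 in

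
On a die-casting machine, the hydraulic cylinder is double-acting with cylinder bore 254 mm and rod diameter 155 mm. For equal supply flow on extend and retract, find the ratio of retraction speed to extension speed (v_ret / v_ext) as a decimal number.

Cap-side area A_cap = π/4 × (254 mm)² = 50670 mm^2
Rod-side annular area A_ann = π/4 × (254² − 155²) = 31800 mm^2
For equal Q, v ∝ 1/A, so v_ret/v_ext = A_cap/A_ann.

v_ret/v_ext ≈ 1.59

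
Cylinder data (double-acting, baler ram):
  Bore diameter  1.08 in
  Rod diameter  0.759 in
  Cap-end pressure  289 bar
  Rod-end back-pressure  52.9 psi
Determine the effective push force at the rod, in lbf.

F ≈ 3820 lbf

Cap-side area A_cap = π/4 × (1.08 in)² = 0.9161 in^2
Rod-side annular area A_ann = π/4 × (1.08² − 0.759²) = 0.4636 in^2
Net thrust = P_cap·A_cap − P_rod·A_ann = 3840 lbf − 24.53 lbf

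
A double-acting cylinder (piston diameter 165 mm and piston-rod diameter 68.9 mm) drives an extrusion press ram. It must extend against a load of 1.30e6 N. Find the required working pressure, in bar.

Cap-side area A_cap = π/4 × (165 mm)² = 21380 mm^2
P = F / A = 1.30e6 N / A

P ≈ 608 bar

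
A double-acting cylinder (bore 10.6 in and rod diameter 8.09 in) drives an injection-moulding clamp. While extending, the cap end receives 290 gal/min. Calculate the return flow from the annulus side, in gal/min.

Q_out ≈ 121 gal/min

Cap-side area A_cap = π/4 × (10.6 in)² = 88.25 in^2
Rod-side annular area A_ann = π/4 × (10.6² − 8.09²) = 36.84 in^2
Piston speed v = Q_in/A_cap; rod-end outflow Q_out = v × A_ann = Q_in × A_ann/A_cap.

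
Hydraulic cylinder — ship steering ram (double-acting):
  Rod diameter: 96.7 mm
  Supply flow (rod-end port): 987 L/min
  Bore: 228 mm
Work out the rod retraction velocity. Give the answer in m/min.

v ≈ 29.5 m/min

Rod-side annular area A_ann = π/4 × (228² − 96.7²) = 33480 mm^2
Flow into the rod-end port fills the annular volume.
v = Q / A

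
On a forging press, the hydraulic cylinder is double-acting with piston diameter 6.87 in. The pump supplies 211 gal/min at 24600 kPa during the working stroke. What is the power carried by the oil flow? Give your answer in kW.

W ≈ 327 kW

Hydraulic power = P × Q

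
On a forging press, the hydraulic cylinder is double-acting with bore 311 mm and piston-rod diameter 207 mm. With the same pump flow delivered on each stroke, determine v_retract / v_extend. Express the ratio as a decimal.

Cap-side area A_cap = π/4 × (311 mm)² = 75960 mm^2
Rod-side annular area A_ann = π/4 × (311² − 207²) = 42310 mm^2
For equal Q, v ∝ 1/A, so v_ret/v_ext = A_cap/A_ann.

v_ret/v_ext ≈ 1.80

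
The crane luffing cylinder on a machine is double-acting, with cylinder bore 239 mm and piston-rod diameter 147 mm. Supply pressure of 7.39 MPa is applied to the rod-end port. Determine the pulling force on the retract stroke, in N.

Rod-side annular area A_ann = π/4 × (239² − 147²) = 27890 mm^2
On retraction the pressure acts on the annular area (bore minus rod).
F = P × A_ann

F ≈ 2.06e5 N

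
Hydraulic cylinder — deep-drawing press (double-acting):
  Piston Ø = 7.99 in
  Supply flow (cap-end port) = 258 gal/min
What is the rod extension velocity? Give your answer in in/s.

v ≈ 19.8 in/s

Cap-side area A_cap = π/4 × (7.99 in)² = 50.14 in^2
v = Q / A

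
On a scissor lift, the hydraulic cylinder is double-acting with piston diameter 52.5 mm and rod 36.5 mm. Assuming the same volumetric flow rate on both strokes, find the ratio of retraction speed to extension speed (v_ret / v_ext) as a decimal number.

Cap-side area A_cap = π/4 × (52.5 mm)² = 2165 mm^2
Rod-side annular area A_ann = π/4 × (52.5² − 36.5²) = 1118 mm^2
For equal Q, v ∝ 1/A, so v_ret/v_ext = A_cap/A_ann.

v_ret/v_ext ≈ 1.94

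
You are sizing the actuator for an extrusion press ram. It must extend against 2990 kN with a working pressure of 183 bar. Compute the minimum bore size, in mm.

D ≈ 456 mm

Extension force acts on the full piston face: F = P × (π/4)D².
D = √(4F / (πP)) = √(4 × 2990 kN / (π × 183 bar))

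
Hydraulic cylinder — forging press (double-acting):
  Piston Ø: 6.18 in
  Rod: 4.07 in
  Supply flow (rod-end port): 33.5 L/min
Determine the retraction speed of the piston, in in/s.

v ≈ 2.01 in/s

Rod-side annular area A_ann = π/4 × (6.18² − 4.07²) = 16.99 in^2
Flow into the rod-end port fills the annular volume.
v = Q / A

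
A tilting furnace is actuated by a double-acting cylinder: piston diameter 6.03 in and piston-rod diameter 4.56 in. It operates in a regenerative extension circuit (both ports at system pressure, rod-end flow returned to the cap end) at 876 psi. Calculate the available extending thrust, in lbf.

F ≈ 14300 lbf

With equal pressure on both faces, forces on the annular region cancel; the net push is pressure × rod cross-section.
Rod cross-section A_rod = π/4 × (4.56 in)² = 16.33 in^2
F = P × A_rod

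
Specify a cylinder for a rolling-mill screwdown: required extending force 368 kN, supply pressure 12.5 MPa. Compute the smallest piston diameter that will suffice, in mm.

D ≈ 194 mm

Extension force acts on the full piston face: F = P × (π/4)D².
D = √(4F / (πP)) = √(4 × 368 kN / (π × 12.5 MPa))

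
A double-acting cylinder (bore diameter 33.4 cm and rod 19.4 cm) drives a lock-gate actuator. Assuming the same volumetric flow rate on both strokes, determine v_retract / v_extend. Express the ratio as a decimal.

Cap-side area A_cap = π/4 × (33.4 cm)² = 876.2 cm^2
Rod-side annular area A_ann = π/4 × (33.4² − 19.4²) = 580.6 cm^2
For equal Q, v ∝ 1/A, so v_ret/v_ext = A_cap/A_ann.

v_ret/v_ext ≈ 1.51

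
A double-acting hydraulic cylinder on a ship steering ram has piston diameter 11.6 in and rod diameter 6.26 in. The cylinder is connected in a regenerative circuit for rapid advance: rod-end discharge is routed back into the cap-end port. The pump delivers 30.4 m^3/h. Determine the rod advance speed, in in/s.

v ≈ 16.7 in/s

In regeneration the rod-end outflow joins the pump flow into the cap end, so the net volume the pump must supply per unit advance equals the rod cross-section area.
Rod cross-section A_rod = π/4 × (6.26 in)² = 30.78 in^2
v = Q_pump / A_rod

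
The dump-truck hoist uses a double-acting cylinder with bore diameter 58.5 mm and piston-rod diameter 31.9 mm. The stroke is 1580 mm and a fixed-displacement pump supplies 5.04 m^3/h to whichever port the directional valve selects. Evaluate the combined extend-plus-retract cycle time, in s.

t ≈ 5.16 s

Cap-side area A_cap = π/4 × (58.5 mm)² = 2688 mm^2
Rod-side annular area A_ann = π/4 × (58.5² − 31.9²) = 1889 mm^2
t_ext = A_cap·L/Q = 3.033 s
t_ret = A_ann·L/Q = 2.131 s
t_cycle = t_ext + t_ret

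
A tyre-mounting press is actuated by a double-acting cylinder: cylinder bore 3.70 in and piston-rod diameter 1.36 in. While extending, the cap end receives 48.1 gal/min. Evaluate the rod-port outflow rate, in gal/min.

Q_out ≈ 41.6 gal/min

Cap-side area A_cap = π/4 × (3.70 in)² = 10.75 in^2
Rod-side annular area A_ann = π/4 × (3.70² − 1.36²) = 9.299 in^2
Piston speed v = Q_in/A_cap; rod-end outflow Q_out = v × A_ann = Q_in × A_ann/A_cap.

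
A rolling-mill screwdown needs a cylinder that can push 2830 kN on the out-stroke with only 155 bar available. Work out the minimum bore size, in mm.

Extension force acts on the full piston face: F = P × (π/4)D².
D = √(4F / (πP)) = √(4 × 2830 kN / (π × 155 bar))

D ≈ 482 mm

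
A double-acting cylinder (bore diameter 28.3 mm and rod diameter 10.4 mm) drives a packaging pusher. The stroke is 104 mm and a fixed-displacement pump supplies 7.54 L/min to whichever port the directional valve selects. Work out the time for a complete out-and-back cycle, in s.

Cap-side area A_cap = π/4 × (28.3 mm)² = 629.0 mm^2
Rod-side annular area A_ann = π/4 × (28.3² − 10.4²) = 544.1 mm^2
t_ext = A_cap·L/Q = 0.5206 s
t_ret = A_ann·L/Q = 0.4503 s
t_cycle = t_ext + t_ret

t ≈ 0.971 s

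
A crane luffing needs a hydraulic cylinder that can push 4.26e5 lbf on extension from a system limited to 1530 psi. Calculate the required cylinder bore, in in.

Extension force acts on the full piston face: F = P × (π/4)D².
D = √(4F / (πP)) = √(4 × 4.26e5 lbf / (π × 1530 psi))

D ≈ 18.8 in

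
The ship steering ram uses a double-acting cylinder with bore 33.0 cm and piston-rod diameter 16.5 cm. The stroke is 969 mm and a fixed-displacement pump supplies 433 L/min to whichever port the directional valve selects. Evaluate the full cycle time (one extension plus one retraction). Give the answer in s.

Cap-side area A_cap = π/4 × (33.0 cm)² = 855.3 cm^2
Rod-side annular area A_ann = π/4 × (33.0² − 16.5²) = 641.5 cm^2
t_ext = A_cap·L/Q = 11.48 s
t_ret = A_ann·L/Q = 8.613 s
t_cycle = t_ext + t_ret

t ≈ 20.1 s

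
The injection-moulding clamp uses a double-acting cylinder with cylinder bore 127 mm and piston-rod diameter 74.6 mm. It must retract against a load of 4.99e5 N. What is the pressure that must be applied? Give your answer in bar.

P ≈ 601 bar

Rod-side annular area A_ann = π/4 × (127² − 74.6²) = 8297 mm^2
Retraction: pressure acts on the annular area.
P = F / A = 4.99e5 N / A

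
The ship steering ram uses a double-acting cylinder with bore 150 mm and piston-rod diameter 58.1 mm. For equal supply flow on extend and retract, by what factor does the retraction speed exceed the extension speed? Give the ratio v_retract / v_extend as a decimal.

Cap-side area A_cap = π/4 × (150 mm)² = 17670 mm^2
Rod-side annular area A_ann = π/4 × (150² − 58.1²) = 15020 mm^2
For equal Q, v ∝ 1/A, so v_ret/v_ext = A_cap/A_ann.

v_ret/v_ext ≈ 1.18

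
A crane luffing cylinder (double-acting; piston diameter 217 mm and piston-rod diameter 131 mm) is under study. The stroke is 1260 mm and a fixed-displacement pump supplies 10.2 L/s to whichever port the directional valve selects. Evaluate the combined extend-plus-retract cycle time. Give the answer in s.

t ≈ 7.47 s

Cap-side area A_cap = π/4 × (217 mm)² = 36980 mm^2
Rod-side annular area A_ann = π/4 × (217² − 131²) = 23510 mm^2
t_ext = A_cap·L/Q = 4.569 s
t_ret = A_ann·L/Q = 2.904 s
t_cycle = t_ext + t_ret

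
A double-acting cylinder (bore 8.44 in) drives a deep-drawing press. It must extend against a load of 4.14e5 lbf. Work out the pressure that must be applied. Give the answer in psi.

P ≈ 7400 psi

Cap-side area A_cap = π/4 × (8.44 in)² = 55.95 in^2
P = F / A = 4.14e5 lbf / A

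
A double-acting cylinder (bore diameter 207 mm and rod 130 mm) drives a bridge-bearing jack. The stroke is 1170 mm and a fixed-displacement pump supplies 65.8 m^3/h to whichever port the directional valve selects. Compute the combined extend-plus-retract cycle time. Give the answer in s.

Cap-side area A_cap = π/4 × (207 mm)² = 33650 mm^2
Rod-side annular area A_ann = π/4 × (207² − 130²) = 20380 mm^2
t_ext = A_cap·L/Q = 2.154 s
t_ret = A_ann·L/Q = 1.305 s
t_cycle = t_ext + t_ret

t ≈ 3.46 s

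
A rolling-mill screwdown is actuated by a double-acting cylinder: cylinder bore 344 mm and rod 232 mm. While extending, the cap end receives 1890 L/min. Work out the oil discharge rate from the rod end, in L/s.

Cap-side area A_cap = π/4 × (344 mm)² = 92940 mm^2
Rod-side annular area A_ann = π/4 × (344² − 232²) = 50670 mm^2
Piston speed v = Q_in/A_cap; rod-end outflow Q_out = v × A_ann = Q_in × A_ann/A_cap.

Q_out ≈ 17.2 L/s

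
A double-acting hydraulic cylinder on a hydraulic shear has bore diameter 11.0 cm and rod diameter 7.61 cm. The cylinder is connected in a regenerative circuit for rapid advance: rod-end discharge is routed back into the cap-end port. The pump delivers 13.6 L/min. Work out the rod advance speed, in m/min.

v ≈ 2.99 m/min

In regeneration the rod-end outflow joins the pump flow into the cap end, so the net volume the pump must supply per unit advance equals the rod cross-section area.
Rod cross-section A_rod = π/4 × (7.61 cm)² = 45.48 cm^2
v = Q_pump / A_rod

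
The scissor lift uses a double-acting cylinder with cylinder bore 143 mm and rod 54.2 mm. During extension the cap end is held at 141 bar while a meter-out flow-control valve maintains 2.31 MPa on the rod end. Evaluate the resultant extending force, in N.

Cap-side area A_cap = π/4 × (143 mm)² = 16060 mm^2
Rod-side annular area A_ann = π/4 × (143² − 54.2²) = 13750 mm^2
Net thrust = P_cap·A_cap − P_rod·A_ann = 2.265e5 N − 31770 N

F ≈ 1.95e5 N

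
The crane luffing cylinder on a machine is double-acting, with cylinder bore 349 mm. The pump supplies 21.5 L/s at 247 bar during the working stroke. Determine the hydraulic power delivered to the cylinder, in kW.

Hydraulic power = P × Q

W ≈ 531 kW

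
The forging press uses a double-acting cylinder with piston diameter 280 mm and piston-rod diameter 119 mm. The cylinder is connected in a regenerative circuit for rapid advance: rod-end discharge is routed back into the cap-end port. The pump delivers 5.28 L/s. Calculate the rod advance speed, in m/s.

v ≈ 0.475 m/s

In regeneration the rod-end outflow joins the pump flow into the cap end, so the net volume the pump must supply per unit advance equals the rod cross-section area.
Rod cross-section A_rod = π/4 × (119 mm)² = 11120 mm^2
v = Q_pump / A_rod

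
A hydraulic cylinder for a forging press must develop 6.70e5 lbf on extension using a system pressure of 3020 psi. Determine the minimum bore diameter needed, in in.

D ≈ 16.8 in

Extension force acts on the full piston face: F = P × (π/4)D².
D = √(4F / (πP)) = √(4 × 6.70e5 lbf / (π × 3020 psi))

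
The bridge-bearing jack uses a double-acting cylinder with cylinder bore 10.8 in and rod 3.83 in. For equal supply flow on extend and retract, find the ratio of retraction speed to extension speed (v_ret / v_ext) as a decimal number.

Cap-side area A_cap = π/4 × (10.8 in)² = 91.61 in^2
Rod-side annular area A_ann = π/4 × (10.8² − 3.83²) = 80.09 in^2
For equal Q, v ∝ 1/A, so v_ret/v_ext = A_cap/A_ann.

v_ret/v_ext ≈ 1.14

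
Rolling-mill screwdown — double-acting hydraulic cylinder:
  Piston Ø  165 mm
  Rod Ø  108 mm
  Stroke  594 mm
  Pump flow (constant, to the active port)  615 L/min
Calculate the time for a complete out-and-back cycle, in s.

Cap-side area A_cap = π/4 × (165 mm)² = 21380 mm^2
Rod-side annular area A_ann = π/4 × (165² − 108²) = 12220 mm^2
t_ext = A_cap·L/Q = 1.239 s
t_ret = A_ann·L/Q = 0.7083 s
t_cycle = t_ext + t_ret

t ≈ 1.95 s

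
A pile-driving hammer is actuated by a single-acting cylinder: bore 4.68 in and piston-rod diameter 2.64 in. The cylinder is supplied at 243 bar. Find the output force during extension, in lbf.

Cap-side area A_cap = π/4 × (4.68 in)² = 17.20 in^2
F = P × A_cap = 243 bar × A_cap

F ≈ 60600 lbf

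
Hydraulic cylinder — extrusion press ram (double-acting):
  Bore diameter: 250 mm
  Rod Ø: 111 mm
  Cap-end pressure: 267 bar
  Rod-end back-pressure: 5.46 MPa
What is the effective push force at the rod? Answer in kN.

F ≈ 1100 kN

Cap-side area A_cap = π/4 × (250 mm)² = 49090 mm^2
Rod-side annular area A_ann = π/4 × (250² − 111²) = 39410 mm^2
Net thrust = P_cap·A_cap − P_rod·A_ann = 1311 kN − 215.2 kN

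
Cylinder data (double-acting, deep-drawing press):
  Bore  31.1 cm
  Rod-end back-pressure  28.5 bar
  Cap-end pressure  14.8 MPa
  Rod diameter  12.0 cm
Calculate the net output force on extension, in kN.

Cap-side area A_cap = π/4 × (31.1 cm)² = 759.6 cm^2
Rod-side annular area A_ann = π/4 × (31.1² − 12.0²) = 646.5 cm^2
Net thrust = P_cap·A_cap − P_rod·A_ann = 1124 kN − 184.3 kN

F ≈ 940 kN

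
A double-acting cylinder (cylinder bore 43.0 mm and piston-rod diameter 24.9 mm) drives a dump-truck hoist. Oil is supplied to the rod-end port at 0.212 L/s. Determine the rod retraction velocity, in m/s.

Rod-side annular area A_ann = π/4 × (43.0² − 24.9²) = 965.2 mm^2
Flow into the rod-end port fills the annular volume.
v = Q / A

v ≈ 0.220 m/s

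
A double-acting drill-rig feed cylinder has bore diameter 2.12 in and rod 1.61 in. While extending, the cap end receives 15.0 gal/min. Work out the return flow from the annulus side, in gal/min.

Cap-side area A_cap = π/4 × (2.12 in)² = 3.530 in^2
Rod-side annular area A_ann = π/4 × (2.12² − 1.61²) = 1.494 in^2
Piston speed v = Q_in/A_cap; rod-end outflow Q_out = v × A_ann = Q_in × A_ann/A_cap.

Q_out ≈ 6.35 gal/min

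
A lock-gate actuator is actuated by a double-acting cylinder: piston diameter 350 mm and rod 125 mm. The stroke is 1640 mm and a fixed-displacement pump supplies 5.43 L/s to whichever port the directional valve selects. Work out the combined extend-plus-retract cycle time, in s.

t ≈ 54.4 s

Cap-side area A_cap = π/4 × (350 mm)² = 96210 mm^2
Rod-side annular area A_ann = π/4 × (350² − 125²) = 83940 mm^2
t_ext = A_cap·L/Q = 29.06 s
t_ret = A_ann·L/Q = 25.35 s
t_cycle = t_ext + t_ret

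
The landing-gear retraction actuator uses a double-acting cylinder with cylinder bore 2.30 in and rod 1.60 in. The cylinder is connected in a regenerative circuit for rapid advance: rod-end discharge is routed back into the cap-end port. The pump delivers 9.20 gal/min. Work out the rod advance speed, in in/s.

v ≈ 17.6 in/s

In regeneration the rod-end outflow joins the pump flow into the cap end, so the net volume the pump must supply per unit advance equals the rod cross-section area.
Rod cross-section A_rod = π/4 × (1.60 in)² = 2.011 in^2
v = Q_pump / A_rod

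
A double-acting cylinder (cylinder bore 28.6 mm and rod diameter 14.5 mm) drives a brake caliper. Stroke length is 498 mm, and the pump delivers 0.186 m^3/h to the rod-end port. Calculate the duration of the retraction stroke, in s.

Rod-side annular area A_ann = π/4 × (28.6² − 14.5²) = 477.3 mm^2
Swept volume V = A × L; t = V / Q = A·L / Q

t ≈ 4.60 s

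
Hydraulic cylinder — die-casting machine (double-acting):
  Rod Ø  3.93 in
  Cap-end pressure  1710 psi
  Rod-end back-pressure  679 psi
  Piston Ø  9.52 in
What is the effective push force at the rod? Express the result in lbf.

Cap-side area A_cap = π/4 × (9.52 in)² = 71.18 in^2
Rod-side annular area A_ann = π/4 × (9.52² − 3.93²) = 59.05 in^2
Net thrust = P_cap·A_cap − P_rod·A_ann = 1.217e5 lbf − 40100 lbf

F ≈ 81600 lbf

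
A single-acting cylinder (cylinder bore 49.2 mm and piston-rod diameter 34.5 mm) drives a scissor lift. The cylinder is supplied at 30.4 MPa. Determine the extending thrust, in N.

Cap-side area A_cap = π/4 × (49.2 mm)² = 1901 mm^2
F = P × A_cap = 30.4 MPa × A_cap

F ≈ 57800 N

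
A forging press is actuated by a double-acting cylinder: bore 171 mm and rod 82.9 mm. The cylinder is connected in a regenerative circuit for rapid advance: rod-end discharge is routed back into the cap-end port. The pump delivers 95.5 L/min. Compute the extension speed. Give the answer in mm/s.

In regeneration the rod-end outflow joins the pump flow into the cap end, so the net volume the pump must supply per unit advance equals the rod cross-section area.
Rod cross-section A_rod = π/4 × (82.9 mm)² = 5398 mm^2
v = Q_pump / A_rod

v ≈ 295 mm/s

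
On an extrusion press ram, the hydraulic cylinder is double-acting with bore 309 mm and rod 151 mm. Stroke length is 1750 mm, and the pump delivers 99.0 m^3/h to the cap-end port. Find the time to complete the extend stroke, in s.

t ≈ 4.77 s

Cap-side area A_cap = π/4 × (309 mm)² = 74990 mm^2
Swept volume V = A × L; t = V / Q = A·L / Q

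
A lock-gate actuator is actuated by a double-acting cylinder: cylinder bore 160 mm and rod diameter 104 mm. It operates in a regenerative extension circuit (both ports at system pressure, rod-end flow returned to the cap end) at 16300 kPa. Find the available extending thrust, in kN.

With equal pressure on both faces, forces on the annular region cancel; the net push is pressure × rod cross-section.
Rod cross-section A_rod = π/4 × (104 mm)² = 8495 mm^2
F = P × A_rod

F ≈ 138 kN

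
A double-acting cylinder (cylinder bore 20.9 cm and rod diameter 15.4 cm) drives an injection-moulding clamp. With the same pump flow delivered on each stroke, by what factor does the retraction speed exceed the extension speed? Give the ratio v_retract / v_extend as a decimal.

v_ret/v_ext ≈ 2.19

Cap-side area A_cap = π/4 × (20.9 cm)² = 343.1 cm^2
Rod-side annular area A_ann = π/4 × (20.9² − 15.4²) = 156.8 cm^2
For equal Q, v ∝ 1/A, so v_ret/v_ext = A_cap/A_ann.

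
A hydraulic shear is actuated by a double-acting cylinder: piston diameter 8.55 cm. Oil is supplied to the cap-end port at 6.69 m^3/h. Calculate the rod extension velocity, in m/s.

v ≈ 0.324 m/s

Cap-side area A_cap = π/4 × (8.55 cm)² = 57.41 cm^2
v = Q / A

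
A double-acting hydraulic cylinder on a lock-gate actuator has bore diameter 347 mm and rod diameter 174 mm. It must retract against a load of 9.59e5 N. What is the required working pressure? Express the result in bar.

Rod-side annular area A_ann = π/4 × (347² − 174²) = 70790 mm^2
Retraction: pressure acts on the annular area.
P = F / A = 9.59e5 N / A

P ≈ 135 bar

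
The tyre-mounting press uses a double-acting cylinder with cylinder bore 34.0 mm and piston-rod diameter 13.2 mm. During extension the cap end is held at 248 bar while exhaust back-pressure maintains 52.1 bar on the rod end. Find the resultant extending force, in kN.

F ≈ 18.5 kN

Cap-side area A_cap = π/4 × (34.0 mm)² = 907.9 mm^2
Rod-side annular area A_ann = π/4 × (34.0² − 13.2²) = 771.1 mm^2
Net thrust = P_cap·A_cap − P_rod·A_ann = 22.52 kN − 4.017 kN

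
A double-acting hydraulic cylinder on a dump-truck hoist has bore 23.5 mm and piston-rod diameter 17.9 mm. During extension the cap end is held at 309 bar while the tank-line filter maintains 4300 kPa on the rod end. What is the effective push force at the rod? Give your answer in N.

Cap-side area A_cap = π/4 × (23.5 mm)² = 433.7 mm^2
Rod-side annular area A_ann = π/4 × (23.5² − 17.9²) = 182.1 mm^2
Net thrust = P_cap·A_cap − P_rod·A_ann = 13400 N − 783.0 N

F ≈ 12600 N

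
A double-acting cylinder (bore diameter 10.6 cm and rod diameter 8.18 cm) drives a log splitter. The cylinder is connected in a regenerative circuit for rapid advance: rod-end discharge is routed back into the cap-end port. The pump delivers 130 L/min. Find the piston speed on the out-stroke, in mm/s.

v ≈ 412 mm/s

In regeneration the rod-end outflow joins the pump flow into the cap end, so the net volume the pump must supply per unit advance equals the rod cross-section area.
Rod cross-section A_rod = π/4 × (8.18 cm)² = 52.55 cm^2
v = Q_pump / A_rod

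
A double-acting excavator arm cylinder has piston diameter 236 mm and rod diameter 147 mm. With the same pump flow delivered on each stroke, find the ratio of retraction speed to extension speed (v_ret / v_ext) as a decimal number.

v_ret/v_ext ≈ 1.63

Cap-side area A_cap = π/4 × (236 mm)² = 43740 mm^2
Rod-side annular area A_ann = π/4 × (236² − 147²) = 26770 mm^2
For equal Q, v ∝ 1/A, so v_ret/v_ext = A_cap/A_ann.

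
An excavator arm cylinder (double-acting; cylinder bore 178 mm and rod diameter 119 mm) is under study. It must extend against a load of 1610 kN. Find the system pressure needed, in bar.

P ≈ 647 bar

Cap-side area A_cap = π/4 × (178 mm)² = 24880 mm^2
P = F / A = 1610 kN / A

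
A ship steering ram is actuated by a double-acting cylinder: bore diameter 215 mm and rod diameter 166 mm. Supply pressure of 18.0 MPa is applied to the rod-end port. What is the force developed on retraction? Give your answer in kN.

F ≈ 264 kN

Rod-side annular area A_ann = π/4 × (215² − 166²) = 14660 mm^2
On retraction the pressure acts on the annular area (bore minus rod).
F = P × A_ann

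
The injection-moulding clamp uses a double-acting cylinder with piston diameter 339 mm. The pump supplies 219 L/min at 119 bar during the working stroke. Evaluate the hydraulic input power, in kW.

W ≈ 43.4 kW

Hydraulic power = P × Q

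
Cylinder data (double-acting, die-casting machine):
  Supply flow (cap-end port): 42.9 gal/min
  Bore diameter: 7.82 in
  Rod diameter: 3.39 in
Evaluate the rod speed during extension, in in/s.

v ≈ 3.44 in/s

Cap-side area A_cap = π/4 × (7.82 in)² = 48.03 in^2
v = Q / A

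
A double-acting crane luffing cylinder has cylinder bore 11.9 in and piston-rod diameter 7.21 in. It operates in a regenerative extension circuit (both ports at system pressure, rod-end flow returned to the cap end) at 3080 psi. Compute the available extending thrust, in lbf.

F ≈ 1.26e5 lbf

With equal pressure on both faces, forces on the annular region cancel; the net push is pressure × rod cross-section.
Rod cross-section A_rod = π/4 × (7.21 in)² = 40.83 in^2
F = P × A_rod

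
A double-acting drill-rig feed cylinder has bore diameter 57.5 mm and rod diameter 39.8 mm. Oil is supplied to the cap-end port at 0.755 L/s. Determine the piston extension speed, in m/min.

Cap-side area A_cap = π/4 × (57.5 mm)² = 2597 mm^2
v = Q / A

v ≈ 17.4 m/min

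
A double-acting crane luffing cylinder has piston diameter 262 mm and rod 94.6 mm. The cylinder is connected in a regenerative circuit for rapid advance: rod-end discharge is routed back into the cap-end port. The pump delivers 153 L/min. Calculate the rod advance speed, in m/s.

In regeneration the rod-end outflow joins the pump flow into the cap end, so the net volume the pump must supply per unit advance equals the rod cross-section area.
Rod cross-section A_rod = π/4 × (94.6 mm)² = 7029 mm^2
v = Q_pump / A_rod

v ≈ 0.363 m/s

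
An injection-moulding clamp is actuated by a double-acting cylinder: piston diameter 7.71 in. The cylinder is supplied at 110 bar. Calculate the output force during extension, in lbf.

Cap-side area A_cap = π/4 × (7.71 in)² = 46.69 in^2
F = P × A_cap = 110 bar × A_cap

F ≈ 74500 lbf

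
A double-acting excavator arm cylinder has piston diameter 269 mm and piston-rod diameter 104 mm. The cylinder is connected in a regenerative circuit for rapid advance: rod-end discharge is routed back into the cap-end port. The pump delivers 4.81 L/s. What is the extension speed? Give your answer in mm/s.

In regeneration the rod-end outflow joins the pump flow into the cap end, so the net volume the pump must supply per unit advance equals the rod cross-section area.
Rod cross-section A_rod = π/4 × (104 mm)² = 8495 mm^2
v = Q_pump / A_rod

v ≈ 566 mm/s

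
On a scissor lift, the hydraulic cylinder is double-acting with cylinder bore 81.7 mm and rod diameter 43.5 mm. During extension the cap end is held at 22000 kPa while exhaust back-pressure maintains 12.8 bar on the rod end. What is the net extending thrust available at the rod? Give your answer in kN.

F ≈ 111 kN

Cap-side area A_cap = π/4 × (81.7 mm)² = 5242 mm^2
Rod-side annular area A_ann = π/4 × (81.7² − 43.5²) = 3756 mm^2
Net thrust = P_cap·A_cap − P_rod·A_ann = 115.3 kN − 4.808 kN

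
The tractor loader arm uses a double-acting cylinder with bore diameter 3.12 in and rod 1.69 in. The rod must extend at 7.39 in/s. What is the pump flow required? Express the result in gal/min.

Cap-side area A_cap = π/4 × (3.12 in)² = 7.645 in^2
Q = A × v

Q ≈ 14.7 gal/min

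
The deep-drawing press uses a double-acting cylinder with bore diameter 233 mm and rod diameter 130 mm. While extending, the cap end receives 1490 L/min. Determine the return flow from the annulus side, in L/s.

Cap-side area A_cap = π/4 × (233 mm)² = 42640 mm^2
Rod-side annular area A_ann = π/4 × (233² − 130²) = 29370 mm^2
Piston speed v = Q_in/A_cap; rod-end outflow Q_out = v × A_ann = Q_in × A_ann/A_cap.

Q_out ≈ 17.1 L/s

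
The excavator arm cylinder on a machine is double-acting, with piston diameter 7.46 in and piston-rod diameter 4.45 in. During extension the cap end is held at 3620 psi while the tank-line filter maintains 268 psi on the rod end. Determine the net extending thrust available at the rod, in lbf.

Cap-side area A_cap = π/4 × (7.46 in)² = 43.71 in^2
Rod-side annular area A_ann = π/4 × (7.46² − 4.45²) = 28.16 in^2
Net thrust = P_cap·A_cap − P_rod·A_ann = 1.582e5 lbf − 7546 lbf

F ≈ 1.51e5 lbf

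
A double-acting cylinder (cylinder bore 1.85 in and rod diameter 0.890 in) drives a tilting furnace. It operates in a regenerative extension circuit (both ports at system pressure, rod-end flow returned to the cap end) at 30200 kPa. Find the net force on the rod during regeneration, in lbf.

With equal pressure on both faces, forces on the annular region cancel; the net push is pressure × rod cross-section.
Rod cross-section A_rod = π/4 × (0.890 in)² = 0.6221 in^2
F = P × A_rod

F ≈ 2720 lbf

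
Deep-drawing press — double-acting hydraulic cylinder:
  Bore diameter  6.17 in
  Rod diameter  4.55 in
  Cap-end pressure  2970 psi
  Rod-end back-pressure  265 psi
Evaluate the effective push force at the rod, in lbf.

Cap-side area A_cap = π/4 × (6.17 in)² = 29.90 in^2
Rod-side annular area A_ann = π/4 × (6.17² − 4.55²) = 13.64 in^2
Net thrust = P_cap·A_cap − P_rod·A_ann = 88800 lbf − 3614 lbf

F ≈ 85200 lbf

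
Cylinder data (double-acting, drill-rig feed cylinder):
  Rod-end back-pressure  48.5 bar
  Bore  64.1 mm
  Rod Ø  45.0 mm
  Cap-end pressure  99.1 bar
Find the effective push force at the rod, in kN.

Cap-side area A_cap = π/4 × (64.1 mm)² = 3227 mm^2
Rod-side annular area A_ann = π/4 × (64.1² − 45.0²) = 1637 mm^2
Net thrust = P_cap·A_cap − P_rod·A_ann = 31.98 kN − 7.938 kN

F ≈ 24.0 kN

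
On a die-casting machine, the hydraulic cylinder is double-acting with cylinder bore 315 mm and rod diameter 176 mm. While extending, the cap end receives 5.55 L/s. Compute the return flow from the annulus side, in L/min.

Cap-side area A_cap = π/4 × (315 mm)² = 77930 mm^2
Rod-side annular area A_ann = π/4 × (315² − 176²) = 53600 mm^2
Piston speed v = Q_in/A_cap; rod-end outflow Q_out = v × A_ann = Q_in × A_ann/A_cap.

Q_out ≈ 229 L/min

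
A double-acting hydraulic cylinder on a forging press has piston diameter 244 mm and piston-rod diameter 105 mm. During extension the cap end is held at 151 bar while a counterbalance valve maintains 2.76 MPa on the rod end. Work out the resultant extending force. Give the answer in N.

F ≈ 6.01e5 N

Cap-side area A_cap = π/4 × (244 mm)² = 46760 mm^2
Rod-side annular area A_ann = π/4 × (244² − 105²) = 38100 mm^2
Net thrust = P_cap·A_cap − P_rod·A_ann = 7.061e5 N − 1.052e5 N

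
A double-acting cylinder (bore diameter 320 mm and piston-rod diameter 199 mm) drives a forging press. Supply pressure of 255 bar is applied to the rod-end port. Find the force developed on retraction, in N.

Rod-side annular area A_ann = π/4 × (320² − 199²) = 49320 mm^2
On retraction the pressure acts on the annular area (bore minus rod).
F = P × A_ann

F ≈ 1.26e6 N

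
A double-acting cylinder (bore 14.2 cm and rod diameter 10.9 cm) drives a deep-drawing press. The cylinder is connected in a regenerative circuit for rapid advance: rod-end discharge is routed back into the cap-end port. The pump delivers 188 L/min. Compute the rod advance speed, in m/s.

In regeneration the rod-end outflow joins the pump flow into the cap end, so the net volume the pump must supply per unit advance equals the rod cross-section area.
Rod cross-section A_rod = π/4 × (10.9 cm)² = 93.31 cm^2
v = Q_pump / A_rod

v ≈ 0.336 m/s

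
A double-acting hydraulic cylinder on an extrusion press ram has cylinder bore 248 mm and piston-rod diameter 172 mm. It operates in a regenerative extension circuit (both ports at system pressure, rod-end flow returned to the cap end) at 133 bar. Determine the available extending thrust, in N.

With equal pressure on both faces, forces on the annular region cancel; the net push is pressure × rod cross-section.
Rod cross-section A_rod = π/4 × (172 mm)² = 23240 mm^2
F = P × A_rod

F ≈ 3.09e5 N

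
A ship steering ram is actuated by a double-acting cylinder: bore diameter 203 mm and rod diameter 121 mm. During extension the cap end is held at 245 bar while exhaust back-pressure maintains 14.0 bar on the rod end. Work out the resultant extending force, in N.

Cap-side area A_cap = π/4 × (203 mm)² = 32370 mm^2
Rod-side annular area A_ann = π/4 × (203² − 121²) = 20870 mm^2
Net thrust = P_cap·A_cap − P_rod·A_ann = 7.930e5 N − 29210 N

F ≈ 7.64e5 N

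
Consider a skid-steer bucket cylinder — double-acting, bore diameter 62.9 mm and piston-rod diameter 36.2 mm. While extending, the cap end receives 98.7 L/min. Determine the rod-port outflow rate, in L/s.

Cap-side area A_cap = π/4 × (62.9 mm)² = 3107 mm^2
Rod-side annular area A_ann = π/4 × (62.9² − 36.2²) = 2078 mm^2
Piston speed v = Q_in/A_cap; rod-end outflow Q_out = v × A_ann = Q_in × A_ann/A_cap.

Q_out ≈ 1.10 L/s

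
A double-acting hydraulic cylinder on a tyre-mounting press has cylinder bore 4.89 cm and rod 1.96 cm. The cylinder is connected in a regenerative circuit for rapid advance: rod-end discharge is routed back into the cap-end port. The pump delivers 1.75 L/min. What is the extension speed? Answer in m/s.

In regeneration the rod-end outflow joins the pump flow into the cap end, so the net volume the pump must supply per unit advance equals the rod cross-section area.
Rod cross-section A_rod = π/4 × (1.96 cm)² = 3.017 cm^2
v = Q_pump / A_rod

v ≈ 0.0967 m/s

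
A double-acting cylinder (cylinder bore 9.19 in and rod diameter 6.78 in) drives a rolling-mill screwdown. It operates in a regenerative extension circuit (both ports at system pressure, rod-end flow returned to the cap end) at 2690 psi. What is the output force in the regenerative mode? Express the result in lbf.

F ≈ 97100 lbf

With equal pressure on both faces, forces on the annular region cancel; the net push is pressure × rod cross-section.
Rod cross-section A_rod = π/4 × (6.78 in)² = 36.10 in^2
F = P × A_rod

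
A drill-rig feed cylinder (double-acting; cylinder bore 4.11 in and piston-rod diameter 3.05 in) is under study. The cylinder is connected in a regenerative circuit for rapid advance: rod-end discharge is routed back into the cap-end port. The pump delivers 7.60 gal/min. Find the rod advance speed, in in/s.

v ≈ 4.00 in/s

In regeneration the rod-end outflow joins the pump flow into the cap end, so the net volume the pump must supply per unit advance equals the rod cross-section area.
Rod cross-section A_rod = π/4 × (3.05 in)² = 7.306 in^2
v = Q_pump / A_rod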